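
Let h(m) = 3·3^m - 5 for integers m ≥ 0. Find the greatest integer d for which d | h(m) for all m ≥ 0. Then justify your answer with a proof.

d = 2

Computing the first values: h(0) = -2 and h(1) = 4; gcd(-2, 4) = 2, so d ≤ 2.
We prove 2 | 3·3^m - 5 for all m ≥ 0 by induction on m.
For the base case m = 0: h(0) = -2 = 2·(-1), so 2 | h(0).
For the inductive step, assume it holds for an arbitrary k ≥ 0, i.e. 2 | h(k). Then
h(k+1) = 3·3^(k+1) - 5 = 3·(3·3^k - 5) + 10 = 3·h(k) + 10. The first term is divisible by 2 by the inductive hypothesis, and 10 is divisible by 2. Hence 2 | h(k+1).
By induction, the statement is established for all m ≥ 0.
Therefore the largest such d is 2.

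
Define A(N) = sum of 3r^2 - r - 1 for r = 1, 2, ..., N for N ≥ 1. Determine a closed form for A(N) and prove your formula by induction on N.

A(N) = N(N^2 + N - 1)

We claim A(N) = N(N^2 + N - 1) for all N ≥ 1.
Base case (N = 1): A(1) = 1, and the closed form gives 1. They agree.
Suppose the result is true for N = r, so A(r) = r(r^2 + r - 1).
Then A(r+1) = A(r) + (-r + 3(r + 1)^2 - 2) = (r(r^2 + r - 1)) + (-r + 3(r + 1)^2 - 2).
Simplifying, A(r+1) = (r + 1)(r^2 + 3r + 1) = (r+1)((r+1)^2 + (r+1) - 1),
which is the closed form with N = r+1.
By induction, the statement is established for all N ≥ 1.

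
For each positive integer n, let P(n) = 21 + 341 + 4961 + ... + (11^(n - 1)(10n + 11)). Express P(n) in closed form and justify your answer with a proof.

We claim P(n) = 11^n(n + 1) - 1 for all n ≥ 1.
Base case (n = 1): P(1) = 21, and the closed form gives 21. They agree.
Suppose the result is true for n = j, so P(j) = 11^j(j + 1) - 1.
Then P(j+1) = P(j) + (11^j(10j + 21)) = (11^j(j + 1) - 1) + (11^j(10j + 21)).
Simplifying, P(j+1) = 11·11^j·j + 22·11^j - 1 = 11^(j+1)((j+1) + 1) - 1,
which is the closed form with n = j+1.
By the principle of mathematical induction, the result holds for all n ≥ 1.

P(n) = 11^n(n + 1) - 1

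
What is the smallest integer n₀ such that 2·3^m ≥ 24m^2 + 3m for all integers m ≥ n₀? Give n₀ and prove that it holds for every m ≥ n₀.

n₀ = 6

At m = 5: 486 < 615, so the inequality fails and n₀ ≥ 6. We prove 2·3^m ≥ 24m^2 + 3m for all m ≥ 6.
When m = 6: 2·3^m = 1458 and 24m^2 + 3m = 882, so 1458 ≥ 882.
Suppose the result is true for m = k, so 2·3^k ≥ 24k^2 + 3k.
Then 2·3^(k + 1) = 3·(2·3^k) ≥ 3·(24k^2 + 3k).
Also, for k ≥ 6 we have 3·(24k^2 + 3k) ≥ 24(k+1)^2 + 3(k+1), since 3·(24k^2 + 3k) − (24(k+1)^2 + 3(k+1)) = 48k^2 - 42k - 27, which is nonnegative for all k ≥ 6.
Combining, 2·3^(k + 1) ≥ 24(k+1)^2 + 3(k+1).
By induction, the statement is established for all m ≥ 6.
Hence the smallest such n₀ is 6.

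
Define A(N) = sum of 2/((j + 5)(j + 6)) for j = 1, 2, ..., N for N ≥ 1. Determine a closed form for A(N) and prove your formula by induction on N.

We claim A(N) = N/(3(N + 6)) for all N ≥ 1.
Base case (N = 1): A(1) = 1/21, and the closed form gives 1/21. They agree.
Inductive step: suppose the statement holds for some j ≥ 1, so A(j) = j/(3(j + 6)).
Then A(j+1) = A(j) + (2/((j + 6)(j + 7))) = (j/(3(j + 6))) + (2/((j + 6)(j + 7))).
Simplifying, A(j+1) = (j + 1)/(3(j + 7)) = (j+1)/(3((j+1) + 6)),
which is the closed form with N = j+1.
By the principle of mathematical induction, the result holds for all N ≥ 1.

A(N) = N/(3(N + 6))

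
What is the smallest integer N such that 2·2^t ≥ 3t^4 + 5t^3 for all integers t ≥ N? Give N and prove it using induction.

N = 18

At t = 17: 262144 < 275128, so the inequality fails and N ≥ 18. We prove 2·2^t ≥ 3t^4 + 5t^3 for all t ≥ 18.
For the base case t = 18: 2·2^t = 524288 and 3t^4 + 5t^3 = 344088, so 524288 ≥ 344088.
For the inductive step, assume it holds for an arbitrary p ≥ 18, so 2·2^p ≥ 3p^4 + 5p^3.
Then 2·2^(p + 1) = 2·(2·2^p) ≥ 2·(3p^4 + 5p^3).
Also, for p ≥ 18 we have 2·(3p^4 + 5p^3) ≥ 3(p+1)^4 + 5(p+1)^3, since 2·(3p^4 + 5p^3) − (3(p+1)^4 + 5(p+1)^3) = 3p^4 - 7p^3 - 33p^2 - 27p - 8, which is nonnegative for all p ≥ 18.
Combining, 2·2^(p + 1) ≥ 3(p+1)^4 + 5(p+1)^3.
This completes the induction.
Hence the smallest such N is 18.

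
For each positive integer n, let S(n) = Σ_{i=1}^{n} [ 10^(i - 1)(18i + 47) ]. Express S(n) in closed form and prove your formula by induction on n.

S(n) = 10^n(2n + 5) - 5

We claim S(n) = 10^n(2n + 5) - 5 for all n ≥ 1.
Base step (n = 1): S(1) = 65, and the closed form gives 65. They agree.
Suppose the result is true for n = i, so S(i) = 10^i(2i + 5) - 5.
Then S(i+1) = S(i) + (10^i(18i + 65)) = (10^i(2i + 5) - 5) + (10^i(18i + 65)).
Simplifying, S(i+1) = 20·10^i·i + 70·10^i - 5 = 10^(i+1)(2(i+1) + 5) - 5,
which is the closed form with n = i+1.
By induction, the statement is established for all n ≥ 1.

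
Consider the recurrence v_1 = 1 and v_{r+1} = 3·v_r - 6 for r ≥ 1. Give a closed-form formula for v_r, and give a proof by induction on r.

Computing the first terms: v_1 = 1, v_2 = -3, v_3 = -15. This suggests v_r = -2·3^(r - 1) + 3.
Base case (r = 1): the formula gives 1 = 1 = v_1.
For the inductive step, assume it holds for an arbitrary k ≥ 1, so v_k = -2·3^(k - 1) + 3.
Then v_{k+1} = 3·v_k - 6 = 3·(-2·3^(k - 1) + 3) - 6 = -2·3^k + 3 = -2·3^((k+1) - 1) + 3,
which is the claimed formula at r = k+1.
This completes the induction.

v_r = -2·3^(r - 1) + 3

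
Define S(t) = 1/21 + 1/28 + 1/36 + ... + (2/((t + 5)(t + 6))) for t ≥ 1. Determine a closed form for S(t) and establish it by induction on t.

We claim S(t) = t/(3(t + 6)) for all t ≥ 1.
When t = 1: S(1) = 1/21, and the closed form gives 1/21. They agree.
Suppose the result is true for t = k, so S(k) = k/(3(k + 6)).
Then S(k+1) = S(k) + (2/((k + 6)(k + 7))) = (k/(3(k + 6))) + (2/((k + 6)(k + 7))).
Simplifying, S(k+1) = (k + 1)/(3(k + 7)) = (k+1)/(3((k+1) + 6)),
which is the closed form with t = k+1.
By induction, the statement is established for all t ≥ 1.

S(t) = t/(3(t + 6))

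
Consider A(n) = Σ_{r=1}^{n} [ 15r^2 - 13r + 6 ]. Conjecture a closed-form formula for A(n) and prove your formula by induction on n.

A(n) = n(5n^2 + n + 2)

We claim A(n) = n(5n^2 + n + 2) for all n ≥ 1.
When n = 1: A(1) = 8, and the closed form gives 8. They agree.
Inductive step: assume the claim holds for n = r, so A(r) = r(5r^2 + r + 2).
Then A(r+1) = A(r) + (15r^2 + 17r + 8) = (r(5r^2 + r + 2)) + (15r^2 + 17r + 8).
Simplifying, A(r+1) = (r + 1)(5r^2 + 11r + 8) = (r+1)(5(r+1)^2 + (r+1) + 2),
which is the closed form with n = r+1.
By induction, the statement is established for all n ≥ 1.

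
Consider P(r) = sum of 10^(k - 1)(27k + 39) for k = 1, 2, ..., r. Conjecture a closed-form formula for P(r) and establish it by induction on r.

We claim P(r) = 10^r(3r + 4) - 4 for all r ≥ 1.
Base case (r = 1): P(1) = 66, and the closed form gives 66. They agree.
For the inductive step, assume it holds for an arbitrary k ≥ 1, so P(k) = 10^k(3k + 4) - 4.
Then P(k+1) = P(k) + (10^k(27k + 66)) = (10^k(3k + 4) - 4) + (10^k(27k + 66)).
Simplifying, P(k+1) = 30·10^k·k + 70·10^k - 4 = 10^(k+1)(3(k+1) + 4) - 4,
which is the closed form with r = k+1.
By induction, the statement is established for all r ≥ 1.

P(r) = 10^r(3r + 4) - 4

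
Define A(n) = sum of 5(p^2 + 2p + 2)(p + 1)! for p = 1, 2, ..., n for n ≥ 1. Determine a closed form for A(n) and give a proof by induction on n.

We claim A(n) = (5n + 5)(n + 2)! - 10 for all n ≥ 1.
Base case (n = 1): A(1) = 50, and the closed form gives 50. They agree.
Inductive step: assume the claim holds for n = p, so A(p) = (5p + 5)(p + 2)! - 10.
Then A(p+1) = A(p) + (5(p^2 + 4p + 5)(p + 2)!) = ((5p + 5)(p + 2)! - 10) + (5(p^2 + 4p + 5)(p + 2)!).
Simplifying, A(p+1) = (5(p+1) + 5)((p+1) + 2)! - 10,
which is the closed form with n = p+1.
By the principle of mathematical induction, the result holds for all n ≥ 1.

A(n) = (5n + 5)(n + 2)! - 10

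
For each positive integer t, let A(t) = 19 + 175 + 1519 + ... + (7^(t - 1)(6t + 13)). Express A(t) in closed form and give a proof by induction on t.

A(t) = 7^t(t + 2) - 2

We claim A(t) = 7^t(t + 2) - 2 for all t ≥ 1.
For the base case t = 1: A(1) = 19, and the closed form gives 19. They agree.
Inductive step: assume the claim holds for t = p, so A(p) = 7^p(p + 2) - 2.
Then A(p+1) = A(p) + (7^p(6p + 19)) = (7^p(p + 2) - 2) + (7^p(6p + 19)).
Simplifying, A(p+1) = 7·7^p·p + 21·7^p - 2 = 7^(p+1)((p+1) + 2) - 2,
which is the closed form with t = p+1.
This completes the induction.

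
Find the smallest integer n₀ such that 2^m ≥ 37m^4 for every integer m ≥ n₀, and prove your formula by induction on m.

At m = 23: 8388608 < 10354117, so the inequality fails and n₀ ≥ 24. We prove 2^m ≥ 37m^4 for all m ≥ 24.
Base case (m = 24): 2^m = 16777216 and 37m^4 = 12275712, so 16777216 ≥ 12275712.
Suppose the result is true for m = p, so 2^p ≥ 37p^4.
Then 2^(p + 1) = 2·(2^p) ≥ 2·(37p^4).
Also, for p ≥ 24 we have 2·(37p^4) ≥ 37(p+1)^4, since 2 ≥ (1 + 1/p)^4 for all p ≥ 24.
Combining, 2^(p + 1) ≥ 37(p+1)^4.
By induction, the statement is established for all m ≥ 24.
Hence the smallest such n₀ is 24.

n₀ = 24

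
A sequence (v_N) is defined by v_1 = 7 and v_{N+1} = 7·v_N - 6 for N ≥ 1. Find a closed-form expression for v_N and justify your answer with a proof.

Computing the first terms: v_1 = 7, v_2 = 43, v_3 = 295. This suggests v_N = 6·7^(N - 1) + 1.
Base step (N = 1): the formula gives 7 = 7 = v_1.
For the inductive step, assume it holds for an arbitrary r ≥ 1, so v_r = 6·7^(r - 1) + 1.
Then v_{r+1} = 7·v_r - 6 = 7·(6·7^(r - 1) + 1) - 6 = 6·7^r + 1 = 6·7^((r+1) - 1) + 1,
which is the claimed formula at N = r+1.
By induction, the statement is established for all N ≥ 1.

v_N = 6·7^(N - 1) + 1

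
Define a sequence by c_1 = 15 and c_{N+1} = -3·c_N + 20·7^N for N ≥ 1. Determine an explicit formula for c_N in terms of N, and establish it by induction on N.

c_N = (-3)^(N - 1) + 2·7^N

Computing the first terms: c_1 = 15, c_2 = 95, c_3 = 695. This suggests c_N = (-3)^(N - 1) + 2·7^N.
For the base case N = 1: the formula gives 15 = 15 = c_1.
Inductive step: suppose the statement holds for some m ≥ 1, so c_m = (-3)^(m - 1) + 2·7^m.
Then c_{m+1} = -3·c_m + 20·7^m = -3·((-3)^(m - 1) + 2·7^m) + 20·7^m = (-3)^m + 2·7^(m + 1) = (-3)^((m+1) - 1) + 2·7^(m+1),
which is the claimed formula at N = m+1.
By the principle of mathematical induction, the result holds for all N ≥ 1.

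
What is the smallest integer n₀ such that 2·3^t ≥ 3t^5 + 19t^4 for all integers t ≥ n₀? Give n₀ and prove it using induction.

n₀ = 13

At t = 12: 1062882 < 1140480, so the inequality fails and n₀ ≥ 13. We prove 2·3^t ≥ 3t^5 + 19t^4 for all t ≥ 13.
Base case (t = 13): 2·3^t = 3188646 and 3t^5 + 19t^4 = 1656538, so 3188646 ≥ 1656538.
Inductive step: suppose the statement holds for some r ≥ 13, so 2·3^r ≥ 3r^5 + 19r^4.
Then 2·3^(r + 1) = 3·(2·3^r) ≥ 3·(3r^5 + 19r^4).
Also, for r ≥ 13 we have 3·(3r^5 + 19r^4) ≥ 3(r+1)^5 + 19(r+1)^4, since 3·(3r^5 + 19r^4) − (3(r+1)^5 + 19(r+1)^4) = 6r^5 + 23r^4 - 106r^3 - 144r^2 - 91r - 22, which is nonnegative for all r ≥ 13.
Combining, 2·3^(r + 1) ≥ 3(r+1)^5 + 19(r+1)^4.
Hence, by induction on t, the claim holds for every t ≥ 13.
Hence the smallest such n₀ is 13.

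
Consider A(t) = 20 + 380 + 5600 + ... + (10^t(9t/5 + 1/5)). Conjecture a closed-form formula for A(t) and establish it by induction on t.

We claim A(t) = 2·10^t·t for all t ≥ 1.
Base step (t = 1): A(1) = 20, and the closed form gives 20. They agree.
Inductive step: assume the claim holds for t = r, so A(r) = 2·10^r·r.
Then A(r+1) = A(r) + (10^r(18r + 20)) = (2·10^r·r) + (10^r(18r + 20)).
Simplifying, A(r+1) = 20·10^r(r + 1) = 2·10^(r+1)·(r+1),
which is the closed form with t = r+1.
By induction, the statement is established for all t ≥ 1.

A(t) = 2·10^t·t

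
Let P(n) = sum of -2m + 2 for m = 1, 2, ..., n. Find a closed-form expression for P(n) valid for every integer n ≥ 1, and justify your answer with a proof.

P(n) = -n(n - 1)

We claim P(n) = -n(n - 1) for all n ≥ 1.
For the base case n = 1: P(1) = 0, and the closed form gives 0. They agree.
Suppose the result is true for n = m, so P(m) = m(-m + 1).
Then P(m+1) = P(m) + (-2m) = (m(-m + 1)) + (-2m).
Simplifying, P(m+1) = -m(m + 1) = -(m+1)((m+1) - 1),
which is the closed form with n = m+1.
By induction, the statement is established for all n ≥ 1.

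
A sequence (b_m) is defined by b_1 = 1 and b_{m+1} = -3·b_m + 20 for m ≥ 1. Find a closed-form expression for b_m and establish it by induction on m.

Computing the first terms: b_1 = 1, b_2 = 17, b_3 = -31. This suggests b_m = -4(-3)^(m - 1) + 5.
For the base case m = 1: the formula gives 1 = 1 = b_1.
Inductive step: suppose the statement holds for some i ≥ 1, so b_i = -4(-3)^(i - 1) + 5.
Then b_{i+1} = -3·b_i + 20 = -3·(-4(-3)^(i - 1) + 5) + 20 = -4(-3)^i + 5 = -4(-3)^((i+1) - 1) + 5,
which is the claimed formula at m = i+1.
By induction, the statement is established for all m ≥ 1.

b_m = -4(-3)^(m - 1) + 5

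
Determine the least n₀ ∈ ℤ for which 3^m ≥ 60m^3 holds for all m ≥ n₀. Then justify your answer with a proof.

n₀ = 11

At m = 10: 59049 < 60000, so the inequality fails and n₀ ≥ 11. We prove 3^m ≥ 60m^3 for all m ≥ 11.
For the base case m = 11: 3^m = 177147 and 60m^3 = 79860, so 177147 ≥ 79860.
Inductive step: assume the claim holds for m = k, so 3^k ≥ 60k^3.
Then 3^(k + 1) = 3·(3^k) ≥ 3·(60k^3).
Also, for k ≥ 11 we have 3·(60k^3) ≥ 60(k+1)^3, since 3 ≥ (1 + 1/k)^3 for all k ≥ 11.
Combining, 3^(k + 1) ≥ 60(k+1)^3.
By the principle of mathematical induction, the result holds for all m ≥ 11.
Hence the smallest such n₀ is 11.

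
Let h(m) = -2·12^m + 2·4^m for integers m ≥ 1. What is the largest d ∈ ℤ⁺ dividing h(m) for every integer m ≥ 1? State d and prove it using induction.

d = 16

Computing the first values: h(1) = -16 and h(2) = -256; gcd(-16, -256) = 16, so d ≤ 16.
We prove 16 | -2·12^m + 2·4^m for all m ≥ 1 by induction on m.
When m = 1: h(1) = -16 = 16·(-1), so 16 | h(1).
Inductive step: suppose the statement holds for some r ≥ 1, i.e. 16 | h(r). Then
h(r+1) − 12·h(r) = (-2·12^(r+1) + 2·4^(r+1)) − 12·(-2·12^r + 2·4^r) = (2)·4^r·(4 − 12) = (-16)·4^r. Since 16 | h(r) by the inductive hypothesis, 16 | 12·h(r); and 16 | -16 since -16 = 16·-1. Therefore 16 | h(r+1).
By the principle of mathematical induction, the result holds for all m ≥ 1.
Therefore the largest such d is 16.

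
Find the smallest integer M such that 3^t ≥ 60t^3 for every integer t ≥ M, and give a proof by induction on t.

M = 11

At t = 10: 59049 < 60000, so the inequality fails and M ≥ 11. We prove 3^t ≥ 60t^3 for all t ≥ 11.
For the base case t = 11: 3^t = 177147 and 60t^3 = 79860, so 177147 ≥ 79860.
Suppose the result is true for t = r, so 3^r ≥ 60r^3.
Then 3^(r + 1) = 3·(3^r) ≥ 3·(60r^3).
Also, for r ≥ 11 we have 3·(60r^3) ≥ 60(r+1)^3, since 3 ≥ (1 + 1/r)^3 for all r ≥ 11.
Combining, 3^(r + 1) ≥ 60(r+1)^3.
Hence, by induction on t, the claim holds for every t ≥ 11.
Hence the smallest such M is 11.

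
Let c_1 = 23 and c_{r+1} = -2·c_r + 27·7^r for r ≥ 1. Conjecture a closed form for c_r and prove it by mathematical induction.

Computing the first terms: c_1 = 23, c_2 = 143, c_3 = 1037. This suggests c_r = -(-2)^r + 3·7^r.
For the base case r = 1: the formula gives 23 = 23 = c_1.
For the inductive step, assume it holds for an arbitrary j ≥ 1, so c_j = -(-2)^j + 3·7^j.
Then c_{j+1} = -2·c_j + 27·7^j = -2·(-(-2)^j + 3·7^j) + 27·7^j = -(-2)^(j + 1) + 3·7^(j + 1),
which is the claimed formula at r = j+1.
This completes the induction.

c_r = -(-2)^r + 3·7^r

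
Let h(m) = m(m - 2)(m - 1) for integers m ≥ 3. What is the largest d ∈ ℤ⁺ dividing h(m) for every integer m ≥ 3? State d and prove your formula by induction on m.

d = 6

Computing the first values: h(3) = 6 and h(4) = 24; gcd(6, 24) = 6, so d ≤ 6.
We prove 6 | m(m - 2)(m - 1) for all m ≥ 3 by induction on m.
Base case (m = 3): h(3) = 6 = 6·(1), so 6 | h(3).
Inductive step: assume the claim holds for m = r, i.e. 6 | h(r). Then
h(r+1) − h(r) = (r-1)·r·(r+1) − (r-2)·(r-1)·r = (r-1)·r·[(r+1) − (r-2)] = 3·(r-1)·r. The product of 2 consecutive integers is divisible by (2)! = 2, so h(r+1) − h(r) is divisible by 3·2 = 6. By the inductive hypothesis 6 | h(r), hence 6 | h(r+1).
By the principle of mathematical induction, the result holds for all m ≥ 3.
Therefore the largest such d is 6.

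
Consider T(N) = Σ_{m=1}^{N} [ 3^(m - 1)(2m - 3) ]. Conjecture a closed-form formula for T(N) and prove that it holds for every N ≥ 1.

T(N) = 3^N(N - 2) + 2

We claim T(N) = 3^N(N - 2) + 2 for all N ≥ 1.
Base step (N = 1): T(1) = -1, and the closed form gives -1. They agree.
For the inductive step, assume it holds for an arbitrary m ≥ 1, so T(m) = 3^m(m - 2) + 2.
Then T(m+1) = T(m) + (3^m(2m - 1)) = (3^m(m - 2) + 2) + (3^m(2m - 1)).
Simplifying, T(m+1) = 3^(m + 1)m - 3^(m + 1) + 2 = 3^(m+1)((m+1) - 2) + 2,
which is the closed form with N = m+1.
Hence, by induction on N, the claim holds for every N ≥ 1.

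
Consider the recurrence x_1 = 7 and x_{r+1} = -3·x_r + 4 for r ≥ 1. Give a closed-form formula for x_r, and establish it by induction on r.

Computing the first terms: x_1 = 7, x_2 = -17, x_3 = 55. This suggests x_r = -2(-3)^r + 1.
Base step (r = 1): the formula gives 7 = 7 = x_1.
Inductive step: assume the claim holds for r = i, so x_i = -2(-3)^i + 1.
Then x_{i+1} = -3·x_i + 4 = -3·(-2(-3)^i + 1) + 4 = -2(-3)^(i + 1) + 1,
which is the claimed formula at r = i+1.
By induction, the statement is established for all r ≥ 1.

x_r = -2(-3)^r + 1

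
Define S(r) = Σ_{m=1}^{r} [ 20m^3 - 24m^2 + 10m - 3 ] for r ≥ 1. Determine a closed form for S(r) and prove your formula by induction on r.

We claim S(r) = r(5r^3 + 2r^2 - 2r - 2) for all r ≥ 1.
When r = 1: S(1) = 3, and the closed form gives 3. They agree.
Inductive step: assume the claim holds for r = m, so S(m) = m(5m^3 + 2m^2 - 2m - 2).
Then S(m+1) = S(m) + (20m^3 + 36m^2 + 22m + 3) = (m(5m^3 + 2m^2 - 2m - 2)) + (20m^3 + 36m^2 + 22m + 3).
Simplifying, S(m+1) = (m + 1)(5m^3 + 17m^2 + 17m + 3) = (m+1)(5(m+1)^3 + 2(m+1)^2 - 2(m+1) - 2),
which is the closed form with r = m+1.
By the principle of mathematical induction, the result holds for all r ≥ 1.

S(r) = r(5r^3 + 2r^2 - 2r - 2)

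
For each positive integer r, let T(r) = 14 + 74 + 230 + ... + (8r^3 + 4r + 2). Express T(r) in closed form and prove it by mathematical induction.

We claim T(r) = 2r(r^3 + 2r^2 + 2r + 2) for all r ≥ 1.
For the base case r = 1: T(1) = 14, and the closed form gives 14. They agree.
Inductive step: assume the claim holds for r = m, so T(m) = 2m(m^3 + 2m^2 + 2m + 2).
Then T(m+1) = T(m) + (4m + 8(m + 1)^3 + 6) = (2m(m^3 + 2m^2 + 2m + 2)) + (4m + 8(m + 1)^3 + 6).
Simplifying, T(m+1) = 2(m + 1)(m^3 + 5m^2 + 9m + 7) = 2(m+1)((m+1)^3 + 2(m+1)^2 + 2(m+1) + 2),
which is the closed form with r = m+1.
By induction, the statement is established for all r ≥ 1.

T(r) = 2r(r^3 + 2r^2 + 2r + 2)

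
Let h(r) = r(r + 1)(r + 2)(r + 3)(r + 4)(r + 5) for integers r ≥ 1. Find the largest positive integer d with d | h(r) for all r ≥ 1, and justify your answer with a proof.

Computing the first values: h(1) = 720 and h(2) = 5040; gcd(720, 5040) = 720, so d ≤ 720.
We prove 720 | r(r + 1)(r + 2)(r + 3)(r + 4)(r + 5) for all r ≥ 1 by induction on r.
When r = 1: h(1) = 720 = 720·(1), so 720 | h(1).
Inductive step: assume the claim holds for r = i, i.e. 720 | h(i). Then
h(i+1) − h(i) = (i+1)·(i+2)·(i+3)·(i+4)·(i+5)·(i+6) − i·(i+1)·(i+2)·(i+3)·(i+4)·(i+5) = (i+1)·(i+2)·(i+3)·(i+4)·(i+5)·[(i+6) − i] = 6·(i+1)·(i+2)·(i+3)·(i+4)·(i+5). The product of 5 consecutive integers is divisible by (5)! = 120, so h(i+1) − h(i) is divisible by 6·120 = 720. By the inductive hypothesis 720 | h(i), hence 720 | h(i+1).
Hence, by induction on r, the claim holds for every r ≥ 1.
Therefore the largest such d is 720.

d = 720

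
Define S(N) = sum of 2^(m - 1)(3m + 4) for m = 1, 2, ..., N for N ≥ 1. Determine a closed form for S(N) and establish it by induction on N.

S(N) = 2^N(3N + 1) - 1

We claim S(N) = 2^N(3N + 1) - 1 for all N ≥ 1.
Base step (N = 1): S(1) = 7, and the closed form gives 7. They agree.
Suppose the result is true for N = m, so S(m) = 2^m(3m + 1) - 1.
Then S(m+1) = S(m) + (2^m(3m + 7)) = (2^m(3m + 1) - 1) + (2^m(3m + 7)).
Simplifying, S(m+1) = 6·2^m·m + 8·2^m - 1 = 2^(m+1)(3(m+1) + 1) - 1,
which is the closed form with N = m+1.
Hence, by induction on N, the claim holds for every N ≥ 1.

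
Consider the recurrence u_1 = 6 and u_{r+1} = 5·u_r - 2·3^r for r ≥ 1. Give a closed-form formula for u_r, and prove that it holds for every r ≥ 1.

u_r = 3^r + 3·5^(r - 1)

Computing the first terms: u_1 = 6, u_2 = 24, u_3 = 102. This suggests u_r = 3^r + 3·5^(r - 1).
Base step (r = 1): the formula gives 6 = 6 = u_1.
For the inductive step, assume it holds for an arbitrary m ≥ 1, so u_m = 3^m + 3·5^(m - 1).
Then u_{m+1} = 5·u_m - 2·3^m = 5·(3^m + 3·5^(m - 1)) - 2·3^m = 3^(m + 1) + 3·5^m = 3^(m+1) + 3·5^((m+1) - 1),
which is the claimed formula at r = m+1.
This completes the induction.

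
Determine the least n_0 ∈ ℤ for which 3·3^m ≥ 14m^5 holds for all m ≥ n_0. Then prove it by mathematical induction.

n_0 = 14

At m = 13: 4782969 < 5198102, so the inequality fails and n_0 ≥ 14. We prove 3·3^m ≥ 14m^5 for all m ≥ 14.
For the base case m = 14: 3·3^m = 14348907 and 14m^5 = 7529536, so 14348907 ≥ 7529536.
For the inductive step, assume it holds for an arbitrary i ≥ 14, so 3·3^i ≥ 14i^5.
Then 3·3^(i + 1) = 3·(3·3^i) ≥ 3·(14i^5).
Also, for i ≥ 14 we have 3·(14i^5) ≥ 14(i+1)^5, since 3 ≥ (1 + 1/i)^5 for all i ≥ 14.
Combining, 3·3^(i + 1) ≥ 14(i+1)^5.
This completes the induction.
Hence the smallest such n_0 is 14.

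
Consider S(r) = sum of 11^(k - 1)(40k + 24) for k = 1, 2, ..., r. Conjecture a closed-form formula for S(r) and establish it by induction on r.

We claim S(r) = 2·11^r(2r + 1) - 2 for all r ≥ 1.
Base case (r = 1): S(1) = 64, and the closed form gives 64. They agree.
For the inductive step, assume it holds for an arbitrary k ≥ 1, so S(k) = 2·11^k(2k + 1) - 2.
Then S(k+1) = S(k) + (11^k(40k + 64)) = (2·11^k(2k + 1) - 2) + (11^k(40k + 64)).
Simplifying, S(k+1) = 44·11^k·k + 66·11^k - 2 = 2·11^(k+1)(2(k+1) + 1) - 2,
which is the closed form with r = k+1.
This completes the induction.

S(r) = 2·11^r(2r + 1) - 2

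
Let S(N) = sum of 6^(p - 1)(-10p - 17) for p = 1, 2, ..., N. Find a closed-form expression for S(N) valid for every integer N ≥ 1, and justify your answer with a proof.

We claim S(N) = -6^N(2N + 3) + 3 for all N ≥ 1.
For the base case N = 1: S(1) = -27, and the closed form gives -27. They agree.
Suppose the result is true for N = p, so S(p) = -6^p(2p + 3) + 3.
Then S(p+1) = S(p) + (6^p(-10p - 27)) = (-6^p(2p + 3) + 3) + (6^p(-10p - 27)).
Simplifying, S(p+1) = -12·6^p·p - 30·6^p + 3 = -6^(p+1)(2(p+1) + 3) + 3,
which is the closed form with N = p+1.
Hence, by induction on N, the claim holds for every N ≥ 1.

S(N) = -6^N(2N + 3) + 3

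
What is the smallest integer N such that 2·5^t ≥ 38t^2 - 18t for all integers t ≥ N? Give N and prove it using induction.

N = 4

At t = 3: 250 < 288, so the inequality fails and N ≥ 4. We prove 2·5^t ≥ 38t^2 - 18t for all t ≥ 4.
For the base case t = 4: 2·5^t = 1250 and 38t^2 - 18t = 536, so 1250 ≥ 536.
For the inductive step, assume it holds for an arbitrary p ≥ 4, so 2·5^p ≥ 38p^2 - 18p.
Then 2·5^(p + 1) = 5·(2·5^p) ≥ 5·(38p^2 - 18p).
Also, for p ≥ 4 we have 5·(38p^2 - 18p) ≥ 38(p+1)^2 - 18(p+1), since 5·(38p^2 - 18p) − (38(p+1)^2 - 18(p+1)) = 152p^2 - 148p - 20, which is nonnegative for all p ≥ 4.
Combining, 2·5^(p + 1) ≥ 38(p+1)^2 - 18(p+1).
By induction, the statement is established for all t ≥ 4.
Hence the smallest such N is 4.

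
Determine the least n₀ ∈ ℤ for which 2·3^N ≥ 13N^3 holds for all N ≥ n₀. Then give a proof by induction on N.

n₀ = 8

At N = 7: 4374 < 4459, so the inequality fails and n₀ ≥ 8. We prove 2·3^N ≥ 13N^3 for all N ≥ 8.
When N = 8: 2·3^N = 13122 and 13N^3 = 6656, so 13122 ≥ 6656.
For the inductive step, assume it holds for an arbitrary m ≥ 8, so 2·3^m ≥ 13m^3.
Then 2·3^(m + 1) = 3·(2·3^m) ≥ 3·(13m^3).
Also, for m ≥ 8 we have 3·(13m^3) ≥ 13(m+1)^3, since 3 ≥ (1 + 1/m)^3 for all m ≥ 8.
Combining, 2·3^(m + 1) ≥ 13(m+1)^3.
By the principle of mathematical induction, the result holds for all N ≥ 8.
Hence the smallest such n₀ is 8.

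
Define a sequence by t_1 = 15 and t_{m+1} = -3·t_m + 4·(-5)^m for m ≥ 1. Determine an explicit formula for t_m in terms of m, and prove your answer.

Computing the first terms: t_1 = 15, t_2 = -65, t_3 = 295. This suggests t_m = 5(-3)^(m - 1) - 2(-5)^m.
Base case (m = 1): the formula gives 15 = 15 = t_1.
Inductive step: assume the claim holds for m = i, so t_i = 5(-3)^(i - 1) - 2(-5)^i.
Then t_{i+1} = -3·t_i + 4·(-5)^i = -3·(5(-3)^(i - 1) - 2(-5)^i) + 4·(-5)^i = 5(-3)^i - 2(-5)^(i + 1) = 5(-3)^((i+1) - 1) - 2(-5)^(i+1),
which is the claimed formula at m = i+1.
By the principle of mathematical induction, the result holds for all m ≥ 1.

t_m = 5(-3)^(m - 1) - 2(-5)^m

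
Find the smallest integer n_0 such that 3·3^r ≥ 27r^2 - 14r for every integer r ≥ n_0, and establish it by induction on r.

At r = 4: 243 < 376, so the inequality fails and n_0 ≥ 5. We prove 3·3^r ≥ 27r^2 - 14r for all r ≥ 5.
Base case (r = 5): 3·3^r = 729 and 27r^2 - 14r = 605, so 729 ≥ 605.
Suppose the result is true for r = p, so 3·3^p ≥ 27p^2 - 14p.
Then 3·3^(p + 1) = 3·(3·3^p) ≥ 3·(27p^2 - 14p).
Also, for p ≥ 5 we have 3·(27p^2 - 14p) ≥ 27(p+1)^2 - 14(p+1), since 3·(27p^2 - 14p) − (27(p+1)^2 - 14(p+1)) = 54p^2 - 82p - 13, which is nonnegative for all p ≥ 5.
Combining, 3·3^(p + 1) ≥ 27(p+1)^2 - 14(p+1).
By the principle of mathematical induction, the result holds for all r ≥ 5.
Hence the smallest such n_0 is 5.

n_0 = 5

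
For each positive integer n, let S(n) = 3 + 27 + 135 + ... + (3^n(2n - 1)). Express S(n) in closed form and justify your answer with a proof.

S(n) = 3·3^n(n - 1) + 3

We claim S(n) = 3·3^n(n - 1) + 3 for all n ≥ 1.
Base case (n = 1): S(1) = 3, and the closed form gives 3. They agree.
Suppose the result is true for n = m, so S(m) = 3·3^m(m - 1) + 3.
Then S(m+1) = S(m) + (3^(m + 1)(2m + 1)) = (3·3^m(m - 1) + 3) + (3^(m + 1)(2m + 1)).
Simplifying, S(m+1) = 9·3^m·m + 3 = 3·3^(m+1)((m+1) - 1) + 3,
which is the closed form with n = m+1.
Hence, by induction on n, the claim holds for every n ≥ 1.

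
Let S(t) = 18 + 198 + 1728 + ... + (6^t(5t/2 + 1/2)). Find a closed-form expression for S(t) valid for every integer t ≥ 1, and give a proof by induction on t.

S(t) = 3·6^t·t

We claim S(t) = 3·6^t·t for all t ≥ 1.
Base case (t = 1): S(1) = 18, and the closed form gives 18. They agree.
Inductive step: assume the claim holds for t = i, so S(i) = 3·6^i·i.
Then S(i+1) = S(i) + (6^i(15i + 18)) = (3·6^i·i) + (6^i(15i + 18)).
Simplifying, S(i+1) = 18·6^i(i + 1) = 3·6^(i+1)·(i+1),
which is the closed form with t = i+1.
Hence, by induction on t, the claim holds for every t ≥ 1.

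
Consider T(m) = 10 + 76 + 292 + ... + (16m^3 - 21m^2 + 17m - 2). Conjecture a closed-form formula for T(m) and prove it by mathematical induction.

We claim T(m) = m(4m^3 + m^2 + 2m + 3) for all m ≥ 1.
Base step (m = 1): T(1) = 10, and the closed form gives 10. They agree.
Inductive step: assume the claim holds for m = r, so T(r) = r(4r^3 + r^2 + 2r + 3).
Then T(r+1) = T(r) + (16r^3 + 27r^2 + 23r + 10) = (r(4r^3 + r^2 + 2r + 3)) + (16r^3 + 27r^2 + 23r + 10).
Simplifying, T(r+1) = (r + 1)(4r^3 + 13r^2 + 16r + 10) = (r+1)(4(r+1)^3 + (r+1)^2 + 2(r+1) + 3),
which is the closed form with m = r+1.
By the principle of mathematical induction, the result holds for all m ≥ 1.

T(m) = m(4m^3 + m^2 + 2m + 3)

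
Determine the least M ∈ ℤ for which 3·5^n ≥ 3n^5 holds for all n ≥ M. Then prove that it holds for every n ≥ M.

M = 5

At n = 4: 1875 < 3072, so the inequality fails and M ≥ 5. We prove 3·5^n ≥ 3n^5 for all n ≥ 5.
When n = 5: 3·5^n = 9375 and 3n^5 = 9375, so 9375 ≥ 9375.
Inductive step: assume the claim holds for n = m, so 3·5^m ≥ 3m^5.
Then 3·5^(m + 1) = 5·(3·5^m) ≥ 5·(3m^5).
Also, for m ≥ 5 we have 5·(3m^5) ≥ 3(m+1)^5, since 5 ≥ (1 + 1/m)^5 for all m ≥ 5.
Combining, 3·5^(m + 1) ≥ 3(m+1)^5.
This completes the induction.
Hence the smallest such M is 5.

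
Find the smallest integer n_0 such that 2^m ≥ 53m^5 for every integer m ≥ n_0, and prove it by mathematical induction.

n_0 = 31

At m = 30: 1073741824 < 1287900000, so the inequality fails and n_0 ≥ 31. We prove 2^m ≥ 53m^5 for all m ≥ 31.
For the base case m = 31: 2^m = 2147483648 and 53m^5 = 1517345003, so 2147483648 ≥ 1517345003.
Inductive step: suppose the statement holds for some i ≥ 31, so 2^i ≥ 53i^5.
Then 2^(i + 1) = 2·(2^i) ≥ 2·(53i^5).
Also, for i ≥ 31 we have 2·(53i^5) ≥ 53(i+1)^5, since 2 ≥ (1 + 1/i)^5 for all i ≥ 31.
Combining, 2^(i + 1) ≥ 53(i+1)^5.
Hence, by induction on m, the claim holds for every m ≥ 31.
Hence the smallest such n_0 is 31.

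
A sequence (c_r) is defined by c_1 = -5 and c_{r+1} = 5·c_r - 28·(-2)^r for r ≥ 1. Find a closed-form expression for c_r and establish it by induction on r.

c_r = (-2)^(r + 2) + 3·5^(r - 1)

Computing the first terms: c_1 = -5, c_2 = 31, c_3 = 43. This suggests c_r = (-2)^(r + 2) + 3·5^(r - 1).
When r = 1: the formula gives -5 = -5 = c_1.
Suppose the result is true for r = k, so c_k = (-2)^(k + 2) + 3·5^(k - 1).
Then c_{k+1} = 5·c_k - 28·(-2)^k = 5·((-2)^(k + 2) + 3·5^(k - 1)) - 28·(-2)^k = (-2)^(k + 3) + 3·5^k = (-2)^((k+1) + 2) + 3·5^((k+1) - 1),
which is the claimed formula at r = k+1.
By the principle of mathematical induction, the result holds for all r ≥ 1.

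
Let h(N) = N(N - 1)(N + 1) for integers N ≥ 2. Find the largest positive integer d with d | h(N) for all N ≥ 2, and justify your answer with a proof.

d = 6

Computing the first values: h(2) = 6 and h(3) = 24; gcd(6, 24) = 6, so d ≤ 6.
We prove 6 | N(N - 1)(N + 1) for all N ≥ 2 by induction on N.
Base case (N = 2): h(2) = 6 = 6·(1), so 6 | h(2).
Suppose the result is true for N = j, i.e. 6 | h(j). Then
h(j+1) − h(j) = j·(j+1)·(j+2) − (j-1)·j·(j+1) = j·(j+1)·[(j+2) − (j-1)] = 3·j·(j+1). The product of 2 consecutive integers is divisible by (2)! = 2, so h(j+1) − h(j) is divisible by 3·2 = 6. By the inductive hypothesis 6 | h(j), hence 6 | h(j+1).
This completes the induction.
Therefore the largest such d is 6.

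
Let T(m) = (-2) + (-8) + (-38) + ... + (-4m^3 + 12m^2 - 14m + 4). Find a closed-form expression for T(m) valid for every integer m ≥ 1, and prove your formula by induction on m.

T(m) = -m(m^3 - 2m^2 + 2m + 1)

We claim T(m) = -m(m^3 - 2m^2 + 2m + 1) for all m ≥ 1.
For the base case m = 1: T(1) = -2, and the closed form gives -2. They agree.
Inductive step: assume the claim holds for m = r, so T(r) = r(-r^3 + 2r^2 - 2r - 1).
Then T(r+1) = T(r) + (-4r^3 - 2r - 2) = (r(-r^3 + 2r^2 - 2r - 1)) + (-4r^3 - 2r - 2).
Simplifying, T(r+1) = -(r + 1)(r^3 + r^2 + r + 2) = -(r+1)((r+1)^3 - 2(r+1)^2 + 2(r+1) + 1),
which is the closed form with m = r+1.
By induction, the statement is established for all m ≥ 1.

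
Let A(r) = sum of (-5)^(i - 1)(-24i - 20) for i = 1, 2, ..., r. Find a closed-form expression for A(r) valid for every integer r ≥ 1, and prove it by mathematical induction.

We claim A(r) = 4(-5)^r(r + 1) - 4 for all r ≥ 1.
When r = 1: A(1) = -44, and the closed form gives -44. They agree.
For the inductive step, assume it holds for an arbitrary i ≥ 1, so A(i) = 4(-5)^i(i + 1) - 4.
Then A(i+1) = A(i) + ((-5)^i(-24i - 44)) = (4(-5)^i(i + 1) - 4) + ((-5)^i(-24i - 44)).
Simplifying, A(i+1) = -20(-5)^i·i - 40(-5)^i - 4 = 4(-5)^(i+1)((i+1) + 1) - 4,
which is the closed form with r = i+1.
This completes the induction.

A(r) = 4(-5)^r(r + 1) - 4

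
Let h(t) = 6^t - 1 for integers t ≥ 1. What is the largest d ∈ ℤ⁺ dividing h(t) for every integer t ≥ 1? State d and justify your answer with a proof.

d = 5

Computing the first values: h(1) = 5 and h(2) = 35; gcd(5, 35) = 5, so d ≤ 5.
We prove 5 | 6^t - 1 for all t ≥ 1 by induction on t.
When t = 1: h(1) = 5 = 5·(1), so 5 | h(1).
Suppose the result is true for t = j, i.e. 5 | h(j). Then
6^{j+1} − 1^{j+1} = 6·6^j − 1·1^j = 6·(6^j − 1^j) + (5)·1^j. The first term is divisible by 5 by the inductive hypothesis, and the second term (5)·1^j is divisible by 5 since 5 | 5. Hence 5 | h(j+1).
This completes the induction.
Therefore the largest such d is 5.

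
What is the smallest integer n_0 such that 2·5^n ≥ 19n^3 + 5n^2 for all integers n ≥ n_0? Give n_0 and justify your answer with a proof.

n_0 = 5

At n = 4: 1250 < 1296, so the inequality fails and n_0 ≥ 5. We prove 2·5^n ≥ 19n^3 + 5n^2 for all n ≥ 5.
Base step (n = 5): 2·5^n = 6250 and 19n^3 + 5n^2 = 2500, so 6250 ≥ 2500.
Inductive step: assume the claim holds for n = m, so 2·5^m ≥ 19m^3 + 5m^2.
Then 2·5^(m + 1) = 5·(2·5^m) ≥ 5·(19m^3 + 5m^2).
Also, for m ≥ 5 we have 5·(19m^3 + 5m^2) ≥ 19(m+1)^3 + 5(m+1)^2, since 5·(19m^3 + 5m^2) − (19(m+1)^3 + 5(m+1)^2) = 76m^3 - 37m^2 - 67m - 24, which is nonnegative for all m ≥ 5.
Combining, 2·5^(m + 1) ≥ 19(m+1)^3 + 5(m+1)^2.
This completes the induction.
Hence the smallest such n_0 is 5.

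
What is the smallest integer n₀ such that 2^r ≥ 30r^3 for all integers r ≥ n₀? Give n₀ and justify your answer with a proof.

At r = 17: 131072 < 147390, so the inequality fails and n₀ ≥ 18. We prove 2^r ≥ 30r^3 for all r ≥ 18.
For the base case r = 18: 2^r = 262144 and 30r^3 = 174960, so 262144 ≥ 174960.
Inductive step: suppose the statement holds for some p ≥ 18, so 2^p ≥ 30p^3.
Then 2^(p + 1) = 2·(2^p) ≥ 2·(30p^3).
Also, for p ≥ 18 we have 2·(30p^3) ≥ 30(p+1)^3, since 2 ≥ (1 + 1/p)^3 for all p ≥ 18.
Combining, 2^(p + 1) ≥ 30(p+1)^3.
Hence, by induction on r, the claim holds for every r ≥ 18.
Hence the smallest such n₀ is 18.

n₀ = 18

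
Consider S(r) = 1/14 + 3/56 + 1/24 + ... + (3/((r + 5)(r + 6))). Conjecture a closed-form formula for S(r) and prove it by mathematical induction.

We claim S(r) = r/(2(r + 6)) for all r ≥ 1.
Base case (r = 1): S(1) = 1/14, and the closed form gives 1/14. They agree.
Inductive step: suppose the statement holds for some j ≥ 1, so S(j) = j/(2(j + 6)).
Then S(j+1) = S(j) + (3/((j + 6)(j + 7))) = (j/(2(j + 6))) + (3/((j + 6)(j + 7))).
Simplifying, S(j+1) = (j + 1)/(2(j + 7)) = (j+1)/(2((j+1) + 6)),
which is the closed form with r = j+1.
By induction, the statement is established for all r ≥ 1.

S(r) = r/(2(r + 6))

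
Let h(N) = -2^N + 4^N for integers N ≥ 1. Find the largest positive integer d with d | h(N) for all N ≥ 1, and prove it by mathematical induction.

Computing the first values: h(1) = 2 and h(2) = 12; gcd(2, 12) = 2, so d ≤ 2.
We prove 2 | -2^N + 4^N for all N ≥ 1 by induction on N.
Base step (N = 1): h(1) = 2 = 2·(1), so 2 | h(1).
Suppose the result is true for N = m, i.e. 2 | h(m). Then
4^{m+1} − 2^{m+1} = 4·4^m − 2·2^m = 4·(4^m − 2^m) + (2)·2^m. The first term is divisible by 2 by the inductive hypothesis, and the second term (2)·2^m is divisible by 2 since 2 | 2. Hence 2 | h(m+1).
By the principle of mathematical induction, the result holds for all N ≥ 1.
Therefore the largest such d is 2.

d = 2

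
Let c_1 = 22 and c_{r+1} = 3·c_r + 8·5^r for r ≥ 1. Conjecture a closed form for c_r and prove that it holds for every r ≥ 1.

c_r = 2·3^(r - 1) + 4·5^r

Computing the first terms: c_1 = 22, c_2 = 106, c_3 = 518. This suggests c_r = 2·3^(r - 1) + 4·5^r.
Base step (r = 1): the formula gives 22 = 22 = c_1.
Inductive step: assume the claim holds for r = k, so c_k = 2·3^(k - 1) + 4·5^k.
Then c_{k+1} = 3·c_k + 8·5^k = 3·(2·3^(k - 1) + 4·5^k) + 8·5^k = 2·3^k + 4·5^(k + 1) = 2·3^((k+1) - 1) + 4·5^(k+1),
which is the claimed formula at r = k+1.
By the principle of mathematical induction, the result holds for all r ≥ 1.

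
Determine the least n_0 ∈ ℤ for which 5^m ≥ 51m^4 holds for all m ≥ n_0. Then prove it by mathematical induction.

n_0 = 8

At m = 7: 78125 < 122451, so the inequality fails and n_0 ≥ 8. We prove 5^m ≥ 51m^4 for all m ≥ 8.
Base step (m = 8): 5^m = 390625 and 51m^4 = 208896, so 390625 ≥ 208896.
Inductive step: suppose the statement holds for some j ≥ 8, so 5^j ≥ 51j^4.
Then 5^(j + 1) = 5·(5^j) ≥ 5·(51j^4).
Also, for j ≥ 8 we have 5·(51j^4) ≥ 51(j+1)^4, since 5 ≥ (1 + 1/j)^4 for all j ≥ 8.
Combining, 5^(j + 1) ≥ 51(j+1)^4.
By induction, the statement is established for all m ≥ 8.
Hence the smallest such n_0 is 8.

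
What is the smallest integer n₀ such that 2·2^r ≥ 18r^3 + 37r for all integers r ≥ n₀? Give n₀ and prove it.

At r = 14: 32768 < 49910, so the inequality fails and n₀ ≥ 15. We prove 2·2^r ≥ 18r^3 + 37r for all r ≥ 15.
Base case (r = 15): 2·2^r = 65536 and 18r^3 + 37r = 61305, so 65536 ≥ 61305.
Suppose the result is true for r = k, so 2·2^k ≥ 18k^3 + 37k.
Then 2·2^(k + 1) = 2·(2·2^k) ≥ 2·(18k^3 + 37k).
Also, for k ≥ 15 we have 2·(18k^3 + 37k) ≥ 18(k+1)^3 + 37(k+1), since 2·(18k^3 + 37k) − (18(k+1)^3 + 37(k+1)) = 18k^3 - 54k^2 - 17k - 55, which is nonnegative for all k ≥ 15.
Combining, 2·2^(k + 1) ≥ 18(k+1)^3 + 37(k+1).
Hence, by induction on r, the claim holds for every r ≥ 15.
Hence the smallest such n₀ is 15.

n₀ = 15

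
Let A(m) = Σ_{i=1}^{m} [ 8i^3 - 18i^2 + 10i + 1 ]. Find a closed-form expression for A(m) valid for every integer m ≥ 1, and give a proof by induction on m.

A(m) = m(2m^3 - 2m^2 - 2m + 3)

We claim A(m) = m(2m^3 - 2m^2 - 2m + 3) for all m ≥ 1.
For the base case m = 1: A(1) = 1, and the closed form gives 1. They agree.
Inductive step: assume the claim holds for m = i, so A(i) = i(2i^3 - 2i^2 - 2i + 3).
Then A(i+1) = A(i) + (8i^3 + 6i^2 - 2i + 1) = (i(2i^3 - 2i^2 - 2i + 3)) + (8i^3 + 6i^2 - 2i + 1).
Simplifying, A(i+1) = (i + 1)(2i^3 + 4i^2 + 1) = (i+1)(2(i+1)^3 - 2(i+1)^2 - 2(i+1) + 3),
which is the closed form with m = i+1.
This completes the induction.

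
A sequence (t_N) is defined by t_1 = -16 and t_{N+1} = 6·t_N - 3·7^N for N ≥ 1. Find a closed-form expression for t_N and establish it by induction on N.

Computing the first terms: t_1 = -16, t_2 = -117, t_3 = -849. This suggests t_N = 5·6^(N - 1) - 3·7^N.
Base step (N = 1): the formula gives -16 = -16 = t_1.
Inductive step: assume the claim holds for N = k, so t_k = 5·6^(k - 1) - 3·7^k.
Then t_{k+1} = 6·t_k - 3·7^k = 6·(5·6^(k - 1) - 3·7^k) - 3·7^k = 5·6^k - 3·7^(k + 1) = 5·6^((k+1) - 1) - 3·7^(k+1),
which is the claimed formula at N = k+1.
This completes the induction.

t_N = 5·6^(N - 1) - 3·7^N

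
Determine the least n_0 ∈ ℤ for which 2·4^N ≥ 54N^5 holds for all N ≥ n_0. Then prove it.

n_0 = 12

At N = 11: 8388608 < 8696754, so the inequality fails and n_0 ≥ 12. We prove 2·4^N ≥ 54N^5 for all N ≥ 12.
When N = 12: 2·4^N = 33554432 and 54N^5 = 13436928, so 33554432 ≥ 13436928.
Inductive step: suppose the statement holds for some k ≥ 12, so 2·4^k ≥ 54k^5.
Then 2·4^(k + 1) = 4·(2·4^k) ≥ 4·(54k^5).
Also, for k ≥ 12 we have 4·(54k^5) ≥ 54(k+1)^5, since 4 ≥ (1 + 1/k)^5 for all k ≥ 12.
Combining, 2·4^(k + 1) ≥ 54(k+1)^5.
By induction, the statement is established for all N ≥ 12.
Hence the smallest such n_0 is 12.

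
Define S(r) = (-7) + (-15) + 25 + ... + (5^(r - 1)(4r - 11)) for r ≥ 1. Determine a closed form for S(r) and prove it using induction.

S(r) = 5^r(r - 3) + 3

We claim S(r) = 5^r(r - 3) + 3 for all r ≥ 1.
Base case (r = 1): S(1) = -7, and the closed form gives -7. They agree.
Suppose the result is true for r = p, so S(p) = 5^p(p - 3) + 3.
Then S(p+1) = S(p) + (5^p(4p - 7)) = (5^p(p - 3) + 3) + (5^p(4p - 7)).
Simplifying, S(p+1) = 5·5^p·p - 10·5^p + 3 = 5^(p+1)((p+1) - 3) + 3,
which is the closed form with r = p+1.
By induction, the statement is established for all r ≥ 1.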